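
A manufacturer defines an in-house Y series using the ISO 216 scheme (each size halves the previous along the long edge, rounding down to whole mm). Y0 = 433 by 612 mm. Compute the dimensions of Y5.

Y1: ⌊612/2⌋ × 433 = 306 × 433 mm
Y2: ⌊433/2⌋ × 306 = 216 × 306 mm
Y3: ⌊306/2⌋ × 216 = 153 × 216 mm
Y4: ⌊216/2⌋ × 153 = 108 × 153 mm
Y5: ⌊153/2⌋ × 108 = 76 × 108 mm

76 × 108 mm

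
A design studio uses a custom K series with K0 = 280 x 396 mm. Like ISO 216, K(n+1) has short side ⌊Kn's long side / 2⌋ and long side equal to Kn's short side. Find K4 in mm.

K1 = 198 × 280 mm (from K0 by 1 halving).
K2: ⌊280/2⌋ × 198 = 140 × 198 mm
K3: ⌊198/2⌋ × 140 = 99 × 140 mm
K4: ⌊140/2⌋ × 99 = 70 × 99 mm

70 × 99 mm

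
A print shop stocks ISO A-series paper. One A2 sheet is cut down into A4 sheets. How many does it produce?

4

A2 = 420 × 594 mm; A4 = 210 × 297 mm.
Each halving step doubles the count; 2 steps from A2 to A4.
2^2 = 4.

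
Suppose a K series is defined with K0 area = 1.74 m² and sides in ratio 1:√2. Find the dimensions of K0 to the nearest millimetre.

1109 × 1569 mm

Let the short side be w mm. Then w · w√2 = 1.74 m² = 1,740,000 mm².
w² = 1,740,000/√2, so w ≈ 1109.2 mm; long side = w√2 ≈ 1568.7 mm.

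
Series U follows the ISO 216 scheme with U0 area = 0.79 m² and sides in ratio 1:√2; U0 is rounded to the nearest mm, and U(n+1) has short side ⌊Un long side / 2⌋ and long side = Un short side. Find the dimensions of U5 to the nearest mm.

132 × 186 mm

Let U0's short side be w mm. w · w√2 = 0.79 m² = 790,000 mm², so w ≈ 747.4 mm and w√2 ≈ 1057.0 mm → U0 = 747 × 1057 mm.
U1: ⌊1057/2⌋ × 747 = 528 × 747 mm
U2: ⌊747/2⌋ × 528 = 373 × 528 mm
U3: ⌊528/2⌋ × 373 = 264 × 373 mm
U4: ⌊373/2⌋ × 264 = 186 × 264 mm
U5: ⌊264/2⌋ × 186 = 132 × 186 mm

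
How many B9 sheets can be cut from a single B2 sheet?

Each ISO step halves the sheet: 1 × B2 → 2 × B3 → 4 × B4 → 8 × B5 → …
From B2 to B9 is 7 halving steps: 2^7 = 128.

128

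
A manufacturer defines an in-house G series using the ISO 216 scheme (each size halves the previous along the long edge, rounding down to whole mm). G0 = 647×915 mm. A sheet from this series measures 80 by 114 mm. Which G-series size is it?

G6

G0: 647 × 915 mm
G1: 457 × 647 mm
G2: 323 × 457 mm
G3: 228 × 323 mm
G4: 161 × 228 mm
G5: 114 × 161 mm
G6: 80 × 114 mm
G7: 57 × 80 mm
→ matches G6.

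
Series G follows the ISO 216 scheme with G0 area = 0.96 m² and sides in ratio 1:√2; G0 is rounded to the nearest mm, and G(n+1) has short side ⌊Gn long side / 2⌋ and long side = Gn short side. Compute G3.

Let G0's short side be w mm. w · w√2 = 0.96 m² = 960,000 mm², so w ≈ 823.9 mm and w√2 ≈ 1165.2 mm → G0 = 824 × 1165 mm.
G1: ⌊1165/2⌋ × 824 = 582 × 824 mm
G2: ⌊824/2⌋ × 582 = 412 × 582 mm
G3: ⌊582/2⌋ × 412 = 291 × 412 mm

291 × 412 mm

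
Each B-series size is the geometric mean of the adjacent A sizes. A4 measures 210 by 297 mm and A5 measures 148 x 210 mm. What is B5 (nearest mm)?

176 × 250 mm

Short side: √(210 · 148) = √31080 ≈ 176.3 → 176 mm
Long side: √(297 · 210) = √62370 ≈ 249.7 → 250 mm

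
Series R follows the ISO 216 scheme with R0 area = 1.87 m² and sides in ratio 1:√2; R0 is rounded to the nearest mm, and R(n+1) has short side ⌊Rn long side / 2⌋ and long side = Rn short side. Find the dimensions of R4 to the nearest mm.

Let R0's short side be w mm. w · w√2 = 1.87 m² = 1,870,000 mm², so w ≈ 1149.9 mm and w√2 ≈ 1626.2 mm → R0 = 1150 × 1626 mm.
R1: ⌊1626/2⌋ × 1150 = 813 × 1150 mm
R2: ⌊1150/2⌋ × 813 = 575 × 813 mm
R3: ⌊813/2⌋ × 575 = 406 × 575 mm
R4: ⌊575/2⌋ × 406 = 287 × 406 mm

287 × 406 mm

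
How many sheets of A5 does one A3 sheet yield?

Each ISO step halves the sheet: 1 × A3 → 2 × A4 → 4 × A5
From A3 to A5 is 2 halving steps: 2^2 = 4.

4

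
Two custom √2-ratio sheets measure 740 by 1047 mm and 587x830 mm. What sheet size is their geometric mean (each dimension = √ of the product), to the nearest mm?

659 × 932 mm

Short side: √(740 · 587) = √434380 ≈ 659.1 → 659 mm
Long side: √(1047 · 830) = √869010 ≈ 932.2 → 932 mm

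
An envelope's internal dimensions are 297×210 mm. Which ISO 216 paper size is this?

Aspect ratio 297/210 ≈ 1.414 — close to the ISO √2 ≈ 1.414.
In the A-series (A0 area = 1 m²): A4 = 210 × 297 mm.

A4 (210 × 297 mm)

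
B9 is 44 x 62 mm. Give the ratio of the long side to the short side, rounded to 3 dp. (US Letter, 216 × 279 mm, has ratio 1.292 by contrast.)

62 / 44 = 1.409
ISO 216 targets √2 ≈ 1.414; the -0.005 deviation is from mm rounding.

1.409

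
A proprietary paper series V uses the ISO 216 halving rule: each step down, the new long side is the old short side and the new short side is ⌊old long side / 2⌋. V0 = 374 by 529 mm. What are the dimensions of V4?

93 × 132 mm

V1: ⌊529/2⌋ × 374 = 264 × 374 mm
V2: ⌊374/2⌋ × 264 = 187 × 264 mm
V3: ⌊264/2⌋ × 187 = 132 × 187 mm
V4: ⌊187/2⌋ × 132 = 93 × 132 mm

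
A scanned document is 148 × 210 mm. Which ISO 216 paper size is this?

Aspect ratio 210/148 ≈ 1.419 — close to the ISO √2 ≈ 1.414.
In the A-series (A0 area = 1 m²): A5 = 148 × 210 mm.

A5 (148 × 210 mm)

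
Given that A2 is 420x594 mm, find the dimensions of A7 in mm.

A3: ⌊594/2⌋ × 420 = 297 × 420 mm
A4: ⌊420/2⌋ × 297 = 210 × 297 mm
A5: ⌊297/2⌋ × 210 = 148 × 210 mm
A6: ⌊210/2⌋ × 148 = 105 × 148 mm
A7: ⌊148/2⌋ × 105 = 74 × 105 mm

74 × 105 mm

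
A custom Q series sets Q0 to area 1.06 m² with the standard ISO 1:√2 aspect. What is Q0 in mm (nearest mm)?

866 × 1224 mm

Let the short side be w mm. Then w · w√2 = 1.06 m² = 1,060,000 mm².
w² = 1,060,000/√2, so w ≈ 865.8 mm; long side = w√2 ≈ 1224.4 mm.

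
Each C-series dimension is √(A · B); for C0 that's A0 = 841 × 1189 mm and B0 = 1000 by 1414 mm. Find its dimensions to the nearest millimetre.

917 × 1297 mm

Short: √(841 · 1000) = √841000 ≈ 917.1 mm.
Long: √(1189 · 1414) = √1681246 ≈ 1296.6 mm.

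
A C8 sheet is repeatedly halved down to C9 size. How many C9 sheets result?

2

Each ISO step halves the sheet: 1 × C8 → 2 × C9
From C8 to C9 is 1 halving step: 2^1 = 2.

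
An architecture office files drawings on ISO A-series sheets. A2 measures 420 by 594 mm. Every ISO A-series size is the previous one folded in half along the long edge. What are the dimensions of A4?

A3: ⌊594/2⌋ × 420 = 297 × 420 mm
A4: ⌊420/2⌋ × 297 = 210 × 297 mm

210 × 297 mm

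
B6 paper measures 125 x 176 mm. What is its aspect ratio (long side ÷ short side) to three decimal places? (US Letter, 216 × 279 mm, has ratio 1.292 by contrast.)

176 / 125 = 1.408
ISO 216 targets √2 ≈ 1.414; the -0.006 deviation is from mm rounding.

1.408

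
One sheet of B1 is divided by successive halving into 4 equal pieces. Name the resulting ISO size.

4 = 2^2, so 2 halving steps.
B1 → B2 → … → B3 after 2 steps.

B3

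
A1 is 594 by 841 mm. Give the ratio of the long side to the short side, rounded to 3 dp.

1.416

841 / 594 = 1.416
ISO 216 targets √2 ≈ 1.414; the +0.002 deviation is from mm rounding.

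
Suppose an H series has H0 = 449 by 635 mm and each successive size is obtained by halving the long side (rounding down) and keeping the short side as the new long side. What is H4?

H1: ⌊635/2⌋ × 449 = 317 × 449 mm
H2: ⌊449/2⌋ × 317 = 224 × 317 mm
H3: ⌊317/2⌋ × 224 = 158 × 224 mm
H4: ⌊224/2⌋ × 158 = 112 × 158 mm

112 × 158 mm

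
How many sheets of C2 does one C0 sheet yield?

C0 = 917 × 1297 mm; C2 = 458 × 648 mm.
Each halving step doubles the count; 2 steps from C0 to C2.
2^2 = 4.

4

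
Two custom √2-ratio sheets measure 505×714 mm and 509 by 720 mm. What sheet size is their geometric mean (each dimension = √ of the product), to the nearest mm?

Short side: √(505 · 509) = √257045 ≈ 507.0 → 507 mm
Long side: √(714 · 720) = √514080 ≈ 717.0 → 717 mm

507 × 717 mm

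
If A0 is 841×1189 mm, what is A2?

A1: ⌊1189/2⌋ × 841 = 594 × 841 mm
A2: ⌊841/2⌋ × 594 = 420 × 594 mm

420 × 594 mm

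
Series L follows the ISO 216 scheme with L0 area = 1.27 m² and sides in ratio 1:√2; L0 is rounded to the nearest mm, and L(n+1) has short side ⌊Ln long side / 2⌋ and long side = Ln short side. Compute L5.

Let L0's short side be w mm. w · w√2 = 1.27 m² = 1,270,000 mm², so w ≈ 947.6 mm and w√2 ≈ 1340.2 mm → L0 = 948 × 1340 mm.
L1: ⌊1340/2⌋ × 948 = 670 × 948 mm
L2: ⌊948/2⌋ × 670 = 474 × 670 mm
L3: ⌊670/2⌋ × 474 = 335 × 474 mm
L4: ⌊474/2⌋ × 335 = 237 × 335 mm
L5: ⌊335/2⌋ × 237 = 167 × 237 mm

167 × 237 mm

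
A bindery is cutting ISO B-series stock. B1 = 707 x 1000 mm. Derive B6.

B2: ⌊1000/2⌋ × 707 = 500 × 707 mm
B3: ⌊707/2⌋ × 500 = 353 × 500 mm
B4: ⌊500/2⌋ × 353 = 250 × 353 mm
B5: ⌊353/2⌋ × 250 = 176 × 250 mm
B6: ⌊250/2⌋ × 176 = 125 × 176 mm

125 × 176 mm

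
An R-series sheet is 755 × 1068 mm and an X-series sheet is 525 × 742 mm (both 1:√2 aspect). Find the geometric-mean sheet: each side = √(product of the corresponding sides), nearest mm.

630 × 890 mm

Short side: √(755 · 525) = √396375 ≈ 629.6 → 630 mm
Long side: √(1068 · 742) = √792456 ≈ 890.2 → 890 mm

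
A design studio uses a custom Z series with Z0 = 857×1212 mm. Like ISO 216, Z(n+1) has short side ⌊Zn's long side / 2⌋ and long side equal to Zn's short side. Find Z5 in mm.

Z1: ⌊1212/2⌋ × 857 = 606 × 857 mm
Z2: ⌊857/2⌋ × 606 = 428 × 606 mm
Z3: ⌊606/2⌋ × 428 = 303 × 428 mm
Z4: ⌊428/2⌋ × 303 = 214 × 303 mm
Z5: ⌊303/2⌋ × 214 = 151 × 214 mm

151 × 214 mm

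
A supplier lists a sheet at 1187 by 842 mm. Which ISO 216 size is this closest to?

Aspect ratio 1187/842 ≈ 1.410 — close to the ISO √2 ≈ 1.414.
In the A-series (A0 area = 1 m²): A0 = 841 × 1189 mm.
Off by 3 mm total — nearest standard size.

A0 (841 × 1189 mm)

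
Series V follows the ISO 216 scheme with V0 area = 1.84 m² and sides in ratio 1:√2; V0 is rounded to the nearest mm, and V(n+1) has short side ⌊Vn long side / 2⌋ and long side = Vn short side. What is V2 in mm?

570 × 806 mm

Let V0's short side be w mm. w · w√2 = 1.84 m² = 1,840,000 mm², so w ≈ 1140.6 mm and w√2 ≈ 1613.1 mm → V0 = 1141 × 1613 mm.
V1: ⌊1613/2⌋ × 1141 = 806 × 1141 mm
V2: ⌊1141/2⌋ × 806 = 570 × 806 mm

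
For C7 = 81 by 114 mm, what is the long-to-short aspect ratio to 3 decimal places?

114 / 81 = 1.407
ISO 216 targets √2 ≈ 1.414; the -0.007 deviation is from mm rounding.

1.407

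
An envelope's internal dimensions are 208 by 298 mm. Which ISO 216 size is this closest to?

Aspect ratio 298/208 ≈ 1.433 (ISO target is √2 ≈ 1.414).
In the A-series (A0 area = 1 m²): A4 = 210 × 297 mm.
Off by 3 mm total — nearest standard size.

A4 (210 × 297 mm)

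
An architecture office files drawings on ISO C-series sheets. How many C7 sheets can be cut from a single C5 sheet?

C5 = 162 × 229 mm; C7 = 81 × 114 mm.
Each halving step doubles the count; 2 steps from C5 to C7.
2^2 = 4.

4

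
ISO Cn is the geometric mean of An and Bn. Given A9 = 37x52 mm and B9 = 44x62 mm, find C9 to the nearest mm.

40 × 57 mm

Short side: √(37 · 44) = √1628 ≈ 40.3 → 40 mm
Long side: √(52 · 62) = √3224 ≈ 56.8 → 57 mm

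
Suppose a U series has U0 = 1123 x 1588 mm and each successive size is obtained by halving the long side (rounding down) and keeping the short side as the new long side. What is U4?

280 × 397 mm

U1 = 794 × 1123 mm (from U0 by 1 halving).
U2: ⌊1123/2⌋ × 794 = 561 × 794 mm
U3: ⌊794/2⌋ × 561 = 397 × 561 mm
U4: ⌊561/2⌋ × 397 = 280 × 397 mm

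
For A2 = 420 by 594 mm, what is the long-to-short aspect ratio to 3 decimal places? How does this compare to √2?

594 / 420 = 1.414
Matches √2 ≈ 1.414 — the ISO 216 defining ratio.

1.414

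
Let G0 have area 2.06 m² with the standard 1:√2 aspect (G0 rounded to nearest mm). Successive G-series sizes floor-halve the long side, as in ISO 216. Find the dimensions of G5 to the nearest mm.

Let G0's short side be w mm. w · w√2 = 2.06 m² = 2,060,000 mm², so w ≈ 1206.9 mm and w√2 ≈ 1706.8 mm → G0 = 1207 × 1707 mm.
G1: ⌊1707/2⌋ × 1207 = 853 × 1207 mm
G2: ⌊1207/2⌋ × 853 = 603 × 853 mm
G3: ⌊853/2⌋ × 603 = 426 × 603 mm
G4: ⌊603/2⌋ × 426 = 301 × 426 mm
G5: ⌊426/2⌋ × 301 = 213 × 301 mm

213 × 301 mm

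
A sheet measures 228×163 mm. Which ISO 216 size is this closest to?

C5 (162 × 229 mm)

Aspect ratio 228/163 ≈ 1.399 (ISO target is √2 ≈ 1.414).
In the C-series (envelope sizes, between A and B): C5 = 162 × 229 mm.
Off by 2 mm total — nearest standard size.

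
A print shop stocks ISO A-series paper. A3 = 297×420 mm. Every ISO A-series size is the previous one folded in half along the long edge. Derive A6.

105 × 148 mm

A4: ⌊420/2⌋ × 297 = 210 × 297 mm
A5: ⌊297/2⌋ × 210 = 148 × 210 mm
A6: ⌊210/2⌋ × 148 = 105 × 148 mm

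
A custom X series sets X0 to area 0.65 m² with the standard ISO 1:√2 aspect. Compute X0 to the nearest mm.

678 × 959 mm

Let the short side be w mm. Then w · w√2 = 0.65 m² = 650,000 mm².
w² = 650,000/√2, so w ≈ 678.0 mm; long side = w√2 ≈ 958.8 mm.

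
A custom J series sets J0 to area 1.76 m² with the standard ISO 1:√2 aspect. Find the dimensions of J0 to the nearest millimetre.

Let the short side be w mm. Then w · w√2 = 1.76 m² = 1,760,000 mm².
w² = 1,760,000/√2, so w ≈ 1115.6 mm; long side = w√2 ≈ 1577.7 mm.

1116 × 1578 mm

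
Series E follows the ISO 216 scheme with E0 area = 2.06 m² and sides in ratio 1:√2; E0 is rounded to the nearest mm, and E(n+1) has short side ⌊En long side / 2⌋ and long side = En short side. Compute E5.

213 × 301 mm

Let E0's short side be w mm. w · w√2 = 2.06 m² = 2,060,000 mm², so w ≈ 1206.9 mm and w√2 ≈ 1706.8 mm → E0 = 1207 × 1707 mm.
E1: ⌊1707/2⌋ × 1207 = 853 × 1207 mm
E2: ⌊1207/2⌋ × 853 = 603 × 853 mm
E3: ⌊853/2⌋ × 603 = 426 × 603 mm
E4: ⌊603/2⌋ × 426 = 301 × 426 mm
E5: ⌊426/2⌋ × 301 = 213 × 301 mm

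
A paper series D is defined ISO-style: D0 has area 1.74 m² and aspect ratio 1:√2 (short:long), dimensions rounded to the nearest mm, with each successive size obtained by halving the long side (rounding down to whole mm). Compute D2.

554 × 784 mm

Let D0's short side be w mm. w · w√2 = 1.74 m² = 1,740,000 mm², so w ≈ 1109.2 mm and w√2 ≈ 1568.7 mm → D0 = 1109 × 1569 mm.
D1: ⌊1569/2⌋ × 1109 = 784 × 1109 mm
D2: ⌊1109/2⌋ × 784 = 554 × 784 mm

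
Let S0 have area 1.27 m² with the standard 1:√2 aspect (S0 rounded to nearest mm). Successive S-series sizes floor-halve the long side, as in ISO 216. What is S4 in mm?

237 × 335 mm

Let S0's short side be w mm. w · w√2 = 1.27 m² = 1,270,000 mm², so w ≈ 947.6 mm and w√2 ≈ 1340.2 mm → S0 = 948 × 1340 mm.
S1: ⌊1340/2⌋ × 948 = 670 × 948 mm
S2: ⌊948/2⌋ × 670 = 474 × 670 mm
S3: ⌊670/2⌋ × 474 = 335 × 474 mm
S4: ⌊474/2⌋ × 335 = 237 × 335 mm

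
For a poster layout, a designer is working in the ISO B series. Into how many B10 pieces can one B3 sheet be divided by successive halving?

B3 = 353 × 500 mm; B10 = 31 × 44 mm.
Each halving step doubles the count; 7 steps from B3 to B10.
2^7 = 128.

128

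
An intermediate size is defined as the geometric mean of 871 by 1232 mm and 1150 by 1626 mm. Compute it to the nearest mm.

Short side: √(871 · 1150) = √1001650 ≈ 1000.8 → 1001 mm
Long side: √(1232 · 1626) = √2003232 ≈ 1415.4 → 1415 mm

1001 × 1415 mm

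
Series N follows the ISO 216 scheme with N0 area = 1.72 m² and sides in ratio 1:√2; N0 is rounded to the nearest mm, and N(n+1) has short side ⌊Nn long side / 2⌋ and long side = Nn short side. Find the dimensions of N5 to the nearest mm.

195 × 275 mm

Let N0's short side be w mm. w · w√2 = 1.72 m² = 1,720,000 mm², so w ≈ 1102.8 mm and w√2 ≈ 1559.6 mm → N0 = 1103 × 1560 mm.
N1: ⌊1560/2⌋ × 1103 = 780 × 1103 mm
N2: ⌊1103/2⌋ × 780 = 551 × 780 mm
N3: ⌊780/2⌋ × 551 = 390 × 551 mm
N4: ⌊551/2⌋ × 390 = 275 × 390 mm
N5: ⌊390/2⌋ × 275 = 195 × 275 mm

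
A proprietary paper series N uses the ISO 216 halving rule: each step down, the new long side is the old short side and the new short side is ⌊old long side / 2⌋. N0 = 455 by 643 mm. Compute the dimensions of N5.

80 × 113 mm

N1: ⌊643/2⌋ × 455 = 321 × 455 mm
N2: ⌊455/2⌋ × 321 = 227 × 321 mm
N3: ⌊321/2⌋ × 227 = 160 × 227 mm
N4: ⌊227/2⌋ × 160 = 113 × 160 mm
N5: ⌊160/2⌋ × 113 = 80 × 113 mm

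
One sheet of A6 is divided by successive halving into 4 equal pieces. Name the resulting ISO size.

4 = 2^2, so 2 halving steps.
A6 → A7 → … → A8 after 2 steps.

A8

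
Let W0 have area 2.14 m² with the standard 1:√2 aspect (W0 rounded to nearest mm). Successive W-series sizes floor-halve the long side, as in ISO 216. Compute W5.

Let W0's short side be w mm. w · w√2 = 2.14 m² = 2,140,000 mm², so w ≈ 1230.1 mm and w√2 ≈ 1739.7 mm → W0 = 1230 × 1740 mm.
W1: ⌊1740/2⌋ × 1230 = 870 × 1230 mm
W2: ⌊1230/2⌋ × 870 = 615 × 870 mm
W3: ⌊870/2⌋ × 615 = 435 × 615 mm
W4: ⌊615/2⌋ × 435 = 307 × 435 mm
W5: ⌊435/2⌋ × 307 = 217 × 307 mm

217 × 307 mm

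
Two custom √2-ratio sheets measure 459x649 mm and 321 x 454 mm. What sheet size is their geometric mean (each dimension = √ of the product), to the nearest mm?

Short side: √(459 · 321) = √147339 ≈ 383.8 → 384 mm
Long side: √(649 · 454) = √294646 ≈ 542.8 → 543 mm

384 × 543 mm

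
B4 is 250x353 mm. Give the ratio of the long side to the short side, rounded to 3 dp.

353 / 250 = 1.412
ISO 216 targets √2 ≈ 1.414; the -0.002 deviation is from mm rounding.

1.412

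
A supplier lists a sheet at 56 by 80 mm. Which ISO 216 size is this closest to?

C8 (57 × 81 mm)

Aspect ratio 80/56 ≈ 1.429 — close to the ISO √2 ≈ 1.414.
In the C-series (envelope sizes, between A and B): C8 = 57 × 81 mm.
Off by 2 mm total — nearest standard size.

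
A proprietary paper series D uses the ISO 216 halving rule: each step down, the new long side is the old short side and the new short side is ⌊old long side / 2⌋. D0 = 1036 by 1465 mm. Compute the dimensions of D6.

129 × 183 mm

D1: ⌊1465/2⌋ × 1036 = 732 × 1036 mm
D2: ⌊1036/2⌋ × 732 = 518 × 732 mm
D3: ⌊732/2⌋ × 518 = 366 × 518 mm
D4: ⌊518/2⌋ × 366 = 259 × 366 mm
D5: ⌊366/2⌋ × 259 = 183 × 259 mm
D6: ⌊259/2⌋ × 183 = 129 × 183 mm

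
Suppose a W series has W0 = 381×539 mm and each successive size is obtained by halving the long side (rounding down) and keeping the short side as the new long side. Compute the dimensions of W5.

67 × 95 mm

W1 = 269 × 381 mm (from W0 by 1 halving).
W2: ⌊381/2⌋ × 269 = 190 × 269 mm
W3: ⌊269/2⌋ × 190 = 134 × 190 mm
W4: ⌊190/2⌋ × 134 = 95 × 134 mm
W5: ⌊134/2⌋ × 95 = 67 × 95 mm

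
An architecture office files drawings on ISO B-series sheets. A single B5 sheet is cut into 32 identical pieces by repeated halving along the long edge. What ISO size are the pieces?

32 = 2^5, so 5 halving steps.
B5 → B6 → … → B10 after 5 steps.

B10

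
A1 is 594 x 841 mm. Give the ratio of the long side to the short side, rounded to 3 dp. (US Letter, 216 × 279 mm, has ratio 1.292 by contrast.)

841 / 594 = 1.416
ISO 216 targets √2 ≈ 1.414; the +0.002 deviation is from mm rounding.

1.416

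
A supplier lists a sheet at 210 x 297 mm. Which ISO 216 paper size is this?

Aspect ratio 297/210 ≈ 1.414 — close to the ISO √2 ≈ 1.414.
In the A-series (A0 area = 1 m²): A4 = 210 × 297 mm.

A4 (210 × 297 mm)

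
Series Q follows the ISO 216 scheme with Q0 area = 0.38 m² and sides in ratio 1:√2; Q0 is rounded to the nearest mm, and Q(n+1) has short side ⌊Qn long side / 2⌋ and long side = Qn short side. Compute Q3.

Let Q0's short side be w mm. w · w√2 = 0.38 m² = 380,000 mm², so w ≈ 518.4 mm and w√2 ≈ 733.1 mm → Q0 = 518 × 733 mm.
Q1: ⌊733/2⌋ × 518 = 366 × 518 mm
Q2: ⌊518/2⌋ × 366 = 259 × 366 mm
Q3: ⌊366/2⌋ × 259 = 183 × 259 mm

183 × 259 mm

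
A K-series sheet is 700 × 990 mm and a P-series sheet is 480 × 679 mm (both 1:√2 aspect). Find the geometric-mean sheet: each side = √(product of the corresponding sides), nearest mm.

580 × 820 mm

Short side: √(700 · 480) = √336000 ≈ 579.7 → 580 mm
Long side: √(990 · 679) = √672210 ≈ 819.9 → 820 mm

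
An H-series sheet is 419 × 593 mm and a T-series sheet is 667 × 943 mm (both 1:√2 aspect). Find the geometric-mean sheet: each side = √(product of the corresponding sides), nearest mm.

Short side: √(419 · 667) = √279473 ≈ 528.7 → 529 mm
Long side: √(593 · 943) = √559199 ≈ 747.8 → 748 mm

529 × 748 mm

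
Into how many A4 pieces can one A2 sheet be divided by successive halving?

Each ISO step halves the sheet: 1 × A2 → 2 × A3 → 4 × A4
From A2 to A4 is 2 halving steps: 2^2 = 4.

4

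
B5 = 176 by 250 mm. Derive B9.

B6: ⌊250/2⌋ × 176 = 125 × 176 mm
B7: ⌊176/2⌋ × 125 = 88 × 125 mm
B8: ⌊125/2⌋ × 88 = 62 × 88 mm
B9: ⌊88/2⌋ × 62 = 44 × 62 mm

44 × 62 mm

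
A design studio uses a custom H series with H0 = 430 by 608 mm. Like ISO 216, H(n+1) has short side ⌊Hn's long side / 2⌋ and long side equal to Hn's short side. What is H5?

76 × 107 mm

H1: ⌊608/2⌋ × 430 = 304 × 430 mm
H2: ⌊430/2⌋ × 304 = 215 × 304 mm
H3: ⌊304/2⌋ × 215 = 152 × 215 mm
H4: ⌊215/2⌋ × 152 = 107 × 152 mm
H5: ⌊152/2⌋ × 107 = 76 × 107 mm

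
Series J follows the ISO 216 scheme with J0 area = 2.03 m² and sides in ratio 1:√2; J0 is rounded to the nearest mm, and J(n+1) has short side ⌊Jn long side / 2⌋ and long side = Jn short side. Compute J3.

Let J0's short side be w mm. w · w√2 = 2.03 m² = 2,030,000 mm², so w ≈ 1198.1 mm and w√2 ≈ 1694.4 mm → J0 = 1198 × 1694 mm.
J1: ⌊1694/2⌋ × 1198 = 847 × 1198 mm
J2: ⌊1198/2⌋ × 847 = 599 × 847 mm
J3: ⌊847/2⌋ × 599 = 423 × 599 mm

423 × 599 mm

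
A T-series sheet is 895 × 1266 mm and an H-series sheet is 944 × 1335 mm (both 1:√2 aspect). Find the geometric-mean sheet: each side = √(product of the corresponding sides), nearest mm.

919 × 1300 mm

Short side: √(895 · 944) = √844880 ≈ 919.2 → 919 mm
Long side: √(1266 · 1335) = √1690110 ≈ 1300.0 → 1300 mm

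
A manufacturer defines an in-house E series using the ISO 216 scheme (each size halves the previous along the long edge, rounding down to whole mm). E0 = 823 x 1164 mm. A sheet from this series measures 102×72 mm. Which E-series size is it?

E0: 823 × 1164 mm
E1: 582 × 823 mm
E2: 411 × 582 mm
E3: 291 × 411 mm
E4: 205 × 291 mm
E5: 145 × 205 mm
E6: 102 × 145 mm
E7: 72 × 102 mm
E8: 51 × 72 mm
→ matches E7.

E7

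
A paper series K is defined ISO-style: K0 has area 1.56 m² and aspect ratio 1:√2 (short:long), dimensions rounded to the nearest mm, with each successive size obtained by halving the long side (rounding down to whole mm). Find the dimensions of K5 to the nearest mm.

Let K0's short side be w mm. w · w√2 = 1.56 m² = 1,560,000 mm², so w ≈ 1050.3 mm and w√2 ≈ 1485.3 mm → K0 = 1050 × 1485 mm.
K1: ⌊1485/2⌋ × 1050 = 742 × 1050 mm
K2: ⌊1050/2⌋ × 742 = 525 × 742 mm
K3: ⌊742/2⌋ × 525 = 371 × 525 mm
K4: ⌊525/2⌋ × 371 = 262 × 371 mm
K5: ⌊371/2⌋ × 262 = 185 × 262 mm

185 × 262 mm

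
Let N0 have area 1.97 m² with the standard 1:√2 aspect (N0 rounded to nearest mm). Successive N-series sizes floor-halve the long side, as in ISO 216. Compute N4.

295 × 417 mm

Let N0's short side be w mm. w · w√2 = 1.97 m² = 1,970,000 mm², so w ≈ 1180.3 mm and w√2 ≈ 1669.1 mm → N0 = 1180 × 1669 mm.
N1: ⌊1669/2⌋ × 1180 = 834 × 1180 mm
N2: ⌊1180/2⌋ × 834 = 590 × 834 mm
N3: ⌊834/2⌋ × 590 = 417 × 590 mm
N4: ⌊590/2⌋ × 417 = 295 × 417 mm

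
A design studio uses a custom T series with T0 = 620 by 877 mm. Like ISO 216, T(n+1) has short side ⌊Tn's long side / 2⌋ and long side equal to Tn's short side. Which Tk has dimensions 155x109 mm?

T5

T0: 620 × 877 mm
T1: 438 × 620 mm
T2: 310 × 438 mm
T3: 219 × 310 mm
T4: 155 × 219 mm
T5: 109 × 155 mm
T6: 77 × 109 mm
→ matches T5.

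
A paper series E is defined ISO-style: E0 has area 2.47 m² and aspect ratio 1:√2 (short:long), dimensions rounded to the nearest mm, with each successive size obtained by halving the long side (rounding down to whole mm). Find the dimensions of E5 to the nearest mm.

233 × 330 mm

Let E0's short side be w mm. w · w√2 = 2.47 m² = 2,470,000 mm², so w ≈ 1321.6 mm and w√2 ≈ 1869.0 mm → E0 = 1322 × 1869 mm.
E1: ⌊1869/2⌋ × 1322 = 934 × 1322 mm
E2: ⌊1322/2⌋ × 934 = 661 × 934 mm
E3: ⌊934/2⌋ × 661 = 467 × 661 mm
E4: ⌊661/2⌋ × 467 = 330 × 467 mm
E5: ⌊467/2⌋ × 330 = 233 × 330 mm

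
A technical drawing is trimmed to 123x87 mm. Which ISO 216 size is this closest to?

Aspect ratio 123/87 ≈ 1.414 — close to the ISO √2 ≈ 1.414.
In the B-series (B0 = 1000 × 1414 mm): B7 = 88 × 125 mm.
Off by 3 mm total — nearest standard size.

B7 (88 × 125 mm)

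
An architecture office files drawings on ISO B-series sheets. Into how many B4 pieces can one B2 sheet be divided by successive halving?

4

Each ISO step halves the sheet: 1 × B2 → 2 × B3 → 4 × B4
From B2 to B4 is 2 halving steps: 2^2 = 4.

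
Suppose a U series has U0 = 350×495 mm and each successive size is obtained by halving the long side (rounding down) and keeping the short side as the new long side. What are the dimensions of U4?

87 × 123 mm

U1: ⌊495/2⌋ × 350 = 247 × 350 mm
U2: ⌊350/2⌋ × 247 = 175 × 247 mm
U3: ⌊247/2⌋ × 175 = 123 × 175 mm
U4: ⌊175/2⌋ × 123 = 87 × 123 mm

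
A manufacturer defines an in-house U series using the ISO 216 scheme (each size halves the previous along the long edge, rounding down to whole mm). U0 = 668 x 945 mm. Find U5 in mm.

118 × 167 mm

U1: ⌊945/2⌋ × 668 = 472 × 668 mm
U2: ⌊668/2⌋ × 472 = 334 × 472 mm
U3: ⌊472/2⌋ × 334 = 236 × 334 mm
U4: ⌊334/2⌋ × 236 = 167 × 236 mm
U5: ⌊236/2⌋ × 167 = 118 × 167 mm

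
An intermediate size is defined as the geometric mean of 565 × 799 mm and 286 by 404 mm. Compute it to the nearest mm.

Short side: √(565 · 286) = √161590 ≈ 402.0 → 402 mm
Long side: √(799 · 404) = √322796 ≈ 568.2 → 568 mm

402 × 568 mm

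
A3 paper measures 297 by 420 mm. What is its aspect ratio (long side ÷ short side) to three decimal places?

420 / 297 = 1.414
Matches √2 ≈ 1.414 — the ISO 216 defining ratio.

1.414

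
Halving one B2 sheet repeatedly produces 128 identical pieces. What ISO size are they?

128 = 2^7, so 7 halving steps.
B2 → B3 → … → B9 after 7 steps.

B9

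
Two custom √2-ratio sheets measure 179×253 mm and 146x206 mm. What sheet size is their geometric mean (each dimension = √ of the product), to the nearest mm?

162 × 228 mm

Short side: √(179 · 146) = √26134 ≈ 161.7 → 162 mm
Long side: √(253 · 206) = √52118 ≈ 228.3 → 228 mm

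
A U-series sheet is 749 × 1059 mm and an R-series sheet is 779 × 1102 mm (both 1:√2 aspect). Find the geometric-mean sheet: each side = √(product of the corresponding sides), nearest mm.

764 × 1080 mm

Short side: √(749 · 779) = √583471 ≈ 763.9 → 764 mm
Long side: √(1059 · 1102) = √1167018 ≈ 1080.3 → 1080 mm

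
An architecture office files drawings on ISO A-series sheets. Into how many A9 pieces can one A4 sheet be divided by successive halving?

Each ISO step halves the sheet: 1 × A4 → 2 × A5 → 4 × A6 → 8 × A7 → …
From A4 to A9 is 5 halving steps: 2^5 = 32.

32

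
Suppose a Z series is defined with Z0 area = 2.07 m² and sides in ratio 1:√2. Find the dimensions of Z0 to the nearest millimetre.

1210 × 1711 mm

Let the short side be w mm. Then w · w√2 = 2.07 m² = 2,070,000 mm².
w² = 2,070,000/√2, so w ≈ 1209.8 mm; long side = w√2 ≈ 1711.0 mm.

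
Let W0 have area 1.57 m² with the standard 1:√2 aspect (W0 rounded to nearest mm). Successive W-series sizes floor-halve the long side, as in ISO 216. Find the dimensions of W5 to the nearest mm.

186 × 263 mm

Let W0's short side be w mm. w · w√2 = 1.57 m² = 1,570,000 mm², so w ≈ 1053.6 mm and w√2 ≈ 1490.1 mm → W0 = 1054 × 1490 mm.
W1: ⌊1490/2⌋ × 1054 = 745 × 1054 mm
W2: ⌊1054/2⌋ × 745 = 527 × 745 mm
W3: ⌊745/2⌋ × 527 = 372 × 527 mm
W4: ⌊527/2⌋ × 372 = 263 × 372 mm
W5: ⌊372/2⌋ × 263 = 186 × 263 mm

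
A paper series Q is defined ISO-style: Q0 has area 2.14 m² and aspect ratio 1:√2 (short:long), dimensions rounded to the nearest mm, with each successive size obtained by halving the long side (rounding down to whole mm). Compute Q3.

Let Q0's short side be w mm. w · w√2 = 2.14 m² = 2,140,000 mm², so w ≈ 1230.1 mm and w√2 ≈ 1739.7 mm → Q0 = 1230 × 1740 mm.
Q1: ⌊1740/2⌋ × 1230 = 870 × 1230 mm
Q2: ⌊1230/2⌋ × 870 = 615 × 870 mm
Q3: ⌊870/2⌋ × 615 = 435 × 615 mm

435 × 615 mm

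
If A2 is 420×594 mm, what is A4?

210 × 297 mm

A3: ⌊594/2⌋ × 420 = 297 × 420 mm
A4: ⌊420/2⌋ × 297 = 210 × 297 mm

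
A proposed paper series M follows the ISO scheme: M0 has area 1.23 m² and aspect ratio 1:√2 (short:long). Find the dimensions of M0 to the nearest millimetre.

933 × 1319 mm

Let the short side be w mm. Then w · w√2 = 1.23 m² = 1,230,000 mm².
w² = 1,230,000/√2, so w ≈ 932.6 mm; long side = w√2 ≈ 1318.9 mm.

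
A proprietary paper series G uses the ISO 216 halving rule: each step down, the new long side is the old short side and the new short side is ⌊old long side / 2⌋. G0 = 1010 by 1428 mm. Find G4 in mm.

252 × 357 mm

G1: ⌊1428/2⌋ × 1010 = 714 × 1010 mm
G2: ⌊1010/2⌋ × 714 = 505 × 714 mm
G3: ⌊714/2⌋ × 505 = 357 × 505 mm
G4: ⌊505/2⌋ × 357 = 252 × 357 mm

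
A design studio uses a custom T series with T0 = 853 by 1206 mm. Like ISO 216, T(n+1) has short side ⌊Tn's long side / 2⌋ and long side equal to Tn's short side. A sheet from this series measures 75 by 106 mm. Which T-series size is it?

T7

T0: 853 × 1206 mm
T1: 603 × 853 mm
T2: 426 × 603 mm
T3: 301 × 426 mm
T4: 213 × 301 mm
T5: 150 × 213 mm
T6: 106 × 150 mm
T7: 75 × 106 mm
T8: 53 × 75 mm
→ matches T7.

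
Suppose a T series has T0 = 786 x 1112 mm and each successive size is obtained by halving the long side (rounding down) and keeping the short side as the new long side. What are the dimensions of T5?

139 × 196 mm

T1: ⌊1112/2⌋ × 786 = 556 × 786 mm
T2: ⌊786/2⌋ × 556 = 393 × 556 mm
T3: ⌊556/2⌋ × 393 = 278 × 393 mm
T4: ⌊393/2⌋ × 278 = 196 × 278 mm
T5: ⌊278/2⌋ × 196 = 139 × 196 mm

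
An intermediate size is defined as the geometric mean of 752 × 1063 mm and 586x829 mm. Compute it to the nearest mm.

664 × 939 mm

Short side: √(752 · 586) = √440672 ≈ 663.8 → 664 mm
Long side: √(1063 · 829) = √881227 ≈ 938.7 → 939 mm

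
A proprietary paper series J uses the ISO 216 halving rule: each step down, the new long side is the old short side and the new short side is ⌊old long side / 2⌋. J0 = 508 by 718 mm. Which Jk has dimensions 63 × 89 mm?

J6

J0: 508 × 718 mm
J1: 359 × 508 mm
J2: 254 × 359 mm
J3: 179 × 254 mm
J4: 127 × 179 mm
J5: 89 × 127 mm
J6: 63 × 89 mm
J7: 44 × 63 mm
→ matches J6.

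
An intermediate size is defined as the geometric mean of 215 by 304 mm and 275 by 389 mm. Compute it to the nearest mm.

Short side: √(215 · 275) = √59125 ≈ 243.2 → 243 mm
Long side: √(304 · 389) = √118256 ≈ 343.9 → 344 mm

243 × 344 mm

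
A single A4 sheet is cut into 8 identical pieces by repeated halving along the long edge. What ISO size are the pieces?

8 = 2^3, so 3 halving steps.
A4 → A5 → … → A7 after 3 steps.

A7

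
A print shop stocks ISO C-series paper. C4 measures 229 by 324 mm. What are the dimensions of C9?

C5: ⌊324/2⌋ × 229 = 162 × 229 mm
C6: ⌊229/2⌋ × 162 = 114 × 162 mm
C7: ⌊162/2⌋ × 114 = 81 × 114 mm
C8: ⌊114/2⌋ × 81 = 57 × 81 mm
C9: ⌊81/2⌋ × 57 = 40 × 57 mm

40 × 57 mm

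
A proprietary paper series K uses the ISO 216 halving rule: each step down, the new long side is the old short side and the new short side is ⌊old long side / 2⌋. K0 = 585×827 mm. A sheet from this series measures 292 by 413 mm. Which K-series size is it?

K2

K0: 585 × 827 mm
K1: 413 × 585 mm
K2: 292 × 413 mm
K3: 206 × 292 mm
→ matches K2.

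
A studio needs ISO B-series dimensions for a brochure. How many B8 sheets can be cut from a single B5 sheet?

8

Each ISO step halves the sheet: 1 × B5 → 2 × B6 → 4 × B7 → 8 × B8
From B5 to B8 is 3 halving steps: 2^3 = 8.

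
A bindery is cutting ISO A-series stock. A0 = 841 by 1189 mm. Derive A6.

A1: ⌊1189/2⌋ × 841 = 594 × 841 mm
A2: ⌊841/2⌋ × 594 = 420 × 594 mm
A3: ⌊594/2⌋ × 420 = 297 × 420 mm
A4: ⌊420/2⌋ × 297 = 210 × 297 mm
A5: ⌊297/2⌋ × 210 = 148 × 210 mm
A6: ⌊210/2⌋ × 148 = 105 × 148 mm

105 × 148 mm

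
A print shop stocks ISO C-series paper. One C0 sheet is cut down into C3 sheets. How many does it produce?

8

Each ISO step halves the sheet: 1 × C0 → 2 × C1 → 4 × C2 → 8 × C3
From C0 to C3 is 3 halving steps: 2^3 = 8.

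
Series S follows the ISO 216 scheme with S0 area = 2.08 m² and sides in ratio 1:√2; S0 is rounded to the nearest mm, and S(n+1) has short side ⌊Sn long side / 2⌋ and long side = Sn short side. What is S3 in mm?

428 × 606 mm

Let S0's short side be w mm. w · w√2 = 2.08 m² = 2,080,000 mm², so w ≈ 1212.8 mm and w√2 ≈ 1715.1 mm → S0 = 1213 × 1715 mm.
S1: ⌊1715/2⌋ × 1213 = 857 × 1213 mm
S2: ⌊1213/2⌋ × 857 = 606 × 857 mm
S3: ⌊857/2⌋ × 606 = 428 × 606 mm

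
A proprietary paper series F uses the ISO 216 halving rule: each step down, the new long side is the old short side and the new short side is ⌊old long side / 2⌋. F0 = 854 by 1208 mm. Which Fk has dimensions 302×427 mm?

F3

F0: 854 × 1208 mm
F1: 604 × 854 mm
F2: 427 × 604 mm
F3: 302 × 427 mm
F4: 213 × 302 mm
→ matches F3.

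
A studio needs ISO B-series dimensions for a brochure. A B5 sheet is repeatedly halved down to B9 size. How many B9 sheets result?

Each ISO step halves the sheet: 1 × B5 → 2 × B6 → 4 × B7 → 8 × B8 → …
From B5 to B9 is 4 halving steps: 2^4 = 16.

16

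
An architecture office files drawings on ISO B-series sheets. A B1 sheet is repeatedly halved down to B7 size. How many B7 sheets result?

64

Each ISO step halves the sheet: 1 × B1 → 2 × B2 → 4 × B3 → 8 × B4 → …
From B1 to B7 is 6 halving steps: 2^6 = 64.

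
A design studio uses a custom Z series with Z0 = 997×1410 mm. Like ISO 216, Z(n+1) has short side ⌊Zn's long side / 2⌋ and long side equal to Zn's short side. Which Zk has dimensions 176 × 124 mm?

Z0: 997 × 1410 mm
Z1: 705 × 997 mm
Z2: 498 × 705 mm
Z3: 352 × 498 mm
Z4: 249 × 352 mm
Z5: 176 × 249 mm
Z6: 124 × 176 mm
Z7: 88 × 124 mm
→ matches Z6.

Z6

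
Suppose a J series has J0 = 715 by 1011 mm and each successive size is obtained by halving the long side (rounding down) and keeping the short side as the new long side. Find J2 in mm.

J1: ⌊1011/2⌋ × 715 = 505 × 715 mm
J2: ⌊715/2⌋ × 505 = 357 × 505 mm

357 × 505 mm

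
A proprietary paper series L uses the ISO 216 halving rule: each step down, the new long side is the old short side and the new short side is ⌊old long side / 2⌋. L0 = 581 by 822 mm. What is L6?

L1 = 411 × 581 mm (from L0 by 1 halving).
L2: ⌊581/2⌋ × 411 = 290 × 411 mm
L3: ⌊411/2⌋ × 290 = 205 × 290 mm
L4: ⌊290/2⌋ × 205 = 145 × 205 mm
L5: ⌊205/2⌋ × 145 = 102 × 145 mm
L6: ⌊145/2⌋ × 102 = 72 × 102 mm

72 × 102 mm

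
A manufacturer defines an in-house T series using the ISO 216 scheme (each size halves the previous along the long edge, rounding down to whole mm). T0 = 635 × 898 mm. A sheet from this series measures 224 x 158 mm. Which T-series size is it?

T0: 635 × 898 mm
T1: 449 × 635 mm
T2: 317 × 449 mm
T3: 224 × 317 mm
T4: 158 × 224 mm
T5: 112 × 158 mm
→ matches T4.

T4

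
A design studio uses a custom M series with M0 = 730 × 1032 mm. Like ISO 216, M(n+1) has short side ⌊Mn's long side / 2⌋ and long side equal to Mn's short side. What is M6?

M1: ⌊1032/2⌋ × 730 = 516 × 730 mm
M2: ⌊730/2⌋ × 516 = 365 × 516 mm
M3: ⌊516/2⌋ × 365 = 258 × 365 mm
M4: ⌊365/2⌋ × 258 = 182 × 258 mm
M5: ⌊258/2⌋ × 182 = 129 × 182 mm
M6: ⌊182/2⌋ × 129 = 91 × 129 mm

91 × 129 mm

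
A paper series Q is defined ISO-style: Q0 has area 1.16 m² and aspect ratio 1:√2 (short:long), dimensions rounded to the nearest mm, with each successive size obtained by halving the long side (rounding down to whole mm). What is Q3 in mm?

320 × 453 mm

Let Q0's short side be w mm. w · w√2 = 1.16 m² = 1,160,000 mm², so w ≈ 905.7 mm and w√2 ≈ 1280.8 mm → Q0 = 906 × 1281 mm.
Q1: ⌊1281/2⌋ × 906 = 640 × 906 mm
Q2: ⌊906/2⌋ × 640 = 453 × 640 mm
Q3: ⌊640/2⌋ × 453 = 320 × 453 mm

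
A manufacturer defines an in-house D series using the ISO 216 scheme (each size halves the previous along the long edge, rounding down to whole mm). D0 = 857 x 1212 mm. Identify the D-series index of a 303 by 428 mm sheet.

D0: 857 × 1212 mm
D1: 606 × 857 mm
D2: 428 × 606 mm
D3: 303 × 428 mm
D4: 214 × 303 mm
→ matches D3.

D3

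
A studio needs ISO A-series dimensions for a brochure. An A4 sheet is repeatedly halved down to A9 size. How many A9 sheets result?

A4 = 210 × 297 mm; A9 = 37 × 52 mm.
Each halving step doubles the count; 5 steps from A4 to A9.
2^5 = 32.

32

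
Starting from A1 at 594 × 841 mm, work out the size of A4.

210 × 297 mm

A2: ⌊841/2⌋ × 594 = 420 × 594 mm
A3: ⌊594/2⌋ × 420 = 297 × 420 mm
A4: ⌊420/2⌋ × 297 = 210 × 297 mm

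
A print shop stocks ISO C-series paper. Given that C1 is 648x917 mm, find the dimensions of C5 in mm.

162 × 229 mm

C2: ⌊917/2⌋ × 648 = 458 × 648 mm
C3: ⌊648/2⌋ × 458 = 324 × 458 mm
C4: ⌊458/2⌋ × 324 = 229 × 324 mm
C5: ⌊324/2⌋ × 229 = 162 × 229 mm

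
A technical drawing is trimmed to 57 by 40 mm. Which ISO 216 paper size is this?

C9 (40 × 57 mm)

Aspect ratio 57/40 ≈ 1.425 — close to the ISO √2 ≈ 1.414.
In the C-series (envelope sizes, between A and B): C9 = 40 × 57 mm.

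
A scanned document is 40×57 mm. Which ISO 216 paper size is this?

Aspect ratio 57/40 ≈ 1.425 — close to the ISO √2 ≈ 1.414.
In the C-series (envelope sizes, between A and B): C9 = 40 × 57 mm.

C9 (40 × 57 mm)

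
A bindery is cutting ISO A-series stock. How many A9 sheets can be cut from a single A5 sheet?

16

A5 = 148 × 210 mm; A9 = 37 × 52 mm.
Each halving step doubles the count; 4 steps from A5 to A9.
2^4 = 16.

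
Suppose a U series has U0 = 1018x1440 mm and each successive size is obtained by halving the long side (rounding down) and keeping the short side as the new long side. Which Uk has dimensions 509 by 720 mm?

U2

U0: 1018 × 1440 mm
U1: 720 × 1018 mm
U2: 509 × 720 mm
U3: 360 × 509 mm
→ matches U2.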